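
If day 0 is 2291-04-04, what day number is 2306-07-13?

5578

Apr 4, 2291 → Apr 4, 2292: 366 days (Feb 29, 2292 is in that span).
Apr 4, 2292 → Apr 4, 2293: 365 days.
Apr 4, 2293 → Apr 4, 2294: 365 days.
Apr 4, 2294 → Apr 4, 2295: 365 days.
Apr 4, 2295 → Apr 4, 2296: 366 days (Feb 29, 2296 is in that span).
Apr 4, 2296 → Apr 4, 2297: 365 days.
Apr 4, 2297 → Apr 4, 2298: 365 days.
Apr 4, 2298 → Apr 4, 2299: 365 days.
Apr 4, 2299 → Apr 4, 2300: 365 days.
Apr 4, 2300 → Apr 4, 2301: 365 days.
Apr 4, 2301 → Apr 4, 2302: 365 days.
Apr 4, 2302 → Apr 4, 2303: 365 days.
Apr 4, 2303 → Apr 4, 2304: 366 days (Feb 29, 2304 is in that span).
Apr 4, 2304 → Apr 4, 2305: 365 days.
Apr 4, 2305 → Apr 4, 2306: 365 days.
Apr 4, 2306 → May 4, 2306: 30 days (April has 30).
May 4, 2306 → Jun 4, 2306: 31 days (May has 31).
Jun 4, 2306 → Jul 4, 2306: 30 days (June has 30).
Jul 4, 2306 → Jul 13, 2306: 9 days.
Total: 5578 days.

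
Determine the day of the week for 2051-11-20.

Doomsday rule: the anchor day for the 2000s is Tuesday. For year 51: 51÷12 = 4 r 3, and 3÷4 = 0, so 4+3+0 = 7.
Tuesday + 7 ≡ Tuesday — that's 2051's doomsday.
In November the doomsday date is Nov 7.
Nov 20 is 13 days after Nov 7; 13 mod 7 = 6, so Tuesday + 6 = Monday.

Monday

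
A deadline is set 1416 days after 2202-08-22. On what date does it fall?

July 8, 2206

+365 (one year) → Aug 22, 2203 (1051 left).
+366 (one year; includes Feb 29, 2204) → Aug 22, 2204 (685 left).
+365 (one year) → Aug 22, 2205 (320 left).
Aug has 31 days: +10 → Sep 1, 2205 (310 left).
Sep has 30 days: +30 → Oct 1, 2205 (280 left).
Oct has 31 days: +31 → Nov 1, 2205 (249 left).
Nov has 30 days: +30 → Dec 1, 2205 (219 left).
Dec has 31 days: +31 → Jan 1, 2206 (188 left).
Jan has 31 days: +31 → Feb 1, 2206 (157 left).
Feb has 28 days: +28 → Mar 1, 2206 (129 left).
Mar has 31 days: +31 → Apr 1, 2206 (98 left).
Apr has 30 days: +30 → May 1, 2206 (68 left).
May has 31 days: +31 → Jun 1, 2206 (37 left).
Jun has 30 days: +30 → Jul 1, 2206 (7 left).
+7 → Jul 8, 2206.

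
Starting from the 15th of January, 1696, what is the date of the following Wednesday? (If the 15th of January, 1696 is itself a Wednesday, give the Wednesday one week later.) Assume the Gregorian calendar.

Jan 15, 1696 is a Sunday.
From Sunday to the next Wednesday is 3 days.
Jan 15, 1696 + 3 = Jan 18, 1696.

January 18, 1696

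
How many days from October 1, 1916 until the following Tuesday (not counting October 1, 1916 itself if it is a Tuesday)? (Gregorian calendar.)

Oct 1, 1916 is a Sunday.
From Sunday to the next Tuesday is 2 days.

2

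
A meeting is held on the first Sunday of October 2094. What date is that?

October 1, 2094 is a Friday.
The first Sunday is therefore October 3 (2 days later).

October 3, 2094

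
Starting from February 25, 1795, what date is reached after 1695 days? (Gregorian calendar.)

October 17, 1799

+365 (one year) → Feb 25, 1796 (1330 left).
+366 (one year; includes Feb 29, 1796) → Feb 25, 1797 (964 left).
+365 (one year) → Feb 25, 1798 (599 left).
+365 (one year) → Feb 25, 1799 (234 left).
Feb has 28 days: +4 → Mar 1, 1799 (230 left).
Mar has 31 days: +31 → Apr 1, 1799 (199 left).
Apr has 30 days: +30 → May 1, 1799 (169 left).
May has 31 days: +31 → Jun 1, 1799 (138 left).
Jun has 30 days: +30 → Jul 1, 1799 (108 left).
Jul has 31 days: +31 → Aug 1, 1799 (77 left).
Aug has 31 days: +31 → Sep 1, 1799 (46 left).
Sep has 30 days: +30 → Oct 1, 1799 (16 left).
+16 → Oct 17, 1799.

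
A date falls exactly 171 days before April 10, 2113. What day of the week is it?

Apr 10, 2113 is a Monday.
171 mod 7 = 3, so 171 days before a Monday is Monday − 3 = Friday.

Friday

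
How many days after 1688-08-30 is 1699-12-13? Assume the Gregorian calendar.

4122

Aug 30, 1688 → Aug 30, 1689: 365 days.
Aug 30, 1689 → Aug 30, 1690: 365 days.
Aug 30, 1690 → Aug 30, 1691: 365 days.
Aug 30, 1691 → Aug 30, 1692: 366 days (Feb 29, 1692 is in that span).
Aug 30, 1692 → Aug 30, 1693: 365 days.
Aug 30, 1693 → Aug 30, 1694: 365 days.
Aug 30, 1694 → Aug 30, 1695: 365 days.
Aug 30, 1695 → Aug 30, 1696: 366 days (Feb 29, 1696 is in that span).
Aug 30, 1696 → Aug 30, 1697: 365 days.
Aug 30, 1697 → Aug 30, 1698: 365 days.
Aug 30, 1698 → Aug 30, 1699: 365 days.
Aug 30, 1699 → Sep 30, 1699: 31 days (August has 31).
Sep 30, 1699 → Oct 30, 1699: 30 days (September has 30).
Oct 30, 1699 → Nov 30, 1699: 31 days (October has 31).
Nov 30, 1699 → Dec 13, 1699: 13 days.
Total: 4122 days.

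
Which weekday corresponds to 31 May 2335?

Friday

Doomsday rule: the anchor day for the 2300s is Wednesday. For year 35: 35÷12 = 2 r 11, and 11÷4 = 2, so 2+11+2 = 15.
Wednesday + 15 ≡ Thursday — that's 2335's doomsday.
In May the doomsday date is May 9.
May 31 is 22 days after May 9; 22 mod 7 = 1, so Thursday + 1 = Friday.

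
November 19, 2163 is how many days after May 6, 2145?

May 6, 2145 → May 6, 2146: 365 days.
May 6, 2146 → May 6, 2147: 365 days.
May 6, 2147 → May 6, 2148: 366 days (Feb 29, 2148 is in that span).
May 6, 2148 → May 6, 2149: 365 days.
May 6, 2149 → May 6, 2150: 365 days.
May 6, 2150 → May 6, 2151: 365 days.
May 6, 2151 → May 6, 2152: 366 days (Feb 29, 2152 is in that span).
May 6, 2152 → May 6, 2153: 365 days.
May 6, 2153 → May 6, 2154: 365 days.
May 6, 2154 → May 6, 2155: 365 days.
May 6, 2155 → May 6, 2156: 366 days (Feb 29, 2156 is in that span).
May 6, 2156 → May 6, 2157: 365 days.
May 6, 2157 → May 6, 2158: 365 days.
May 6, 2158 → May 6, 2159: 365 days.
May 6, 2159 → May 6, 2160: 366 days (Feb 29, 2160 is in that span).
May 6, 2160 → May 6, 2161: 365 days.
May 6, 2161 → May 6, 2162: 365 days.
May 6, 2162 → May 6, 2163: 365 days.
May 6, 2163 → Jun 6, 2163: 31 days (May has 31).
Jun 6, 2163 → Jul 6, 2163: 30 days (June has 30).
Jul 6, 2163 → Aug 6, 2163: 31 days (July has 31).
Aug 6, 2163 → Sep 6, 2163: 31 days (August has 31).
Sep 6, 2163 → Oct 6, 2163: 30 days (September has 30).
Oct 6, 2163 → Nov 6, 2163: 31 days (October has 31).
Nov 6, 2163 → Nov 19, 2163: 13 days.
Total: 6771 days.

6771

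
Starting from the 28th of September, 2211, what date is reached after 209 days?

April 24, 2212

Sep has 30 days: +3 → Oct 1, 2211 (206 left).
Oct has 31 days: +31 → Nov 1, 2211 (175 left).
Nov has 30 days: +30 → Dec 1, 2211 (145 left).
Dec has 31 days: +31 → Jan 1, 2212 (114 left).
Jan has 31 days: +31 → Feb 1, 2212 (83 left).
Feb has 29 days: +29 → Mar 1, 2212 (54 left).
Mar has 31 days: +31 → Apr 1, 2212 (23 left).
+23 → Apr 24, 2212.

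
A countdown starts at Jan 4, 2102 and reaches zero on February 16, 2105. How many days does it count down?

Jan 4, 2102 → Jan 4, 2103: 365 days.
Jan 4, 2103 → Jan 4, 2104: 365 days.
Jan 4, 2104 → Jan 4, 2105: 366 days (Feb 29, 2104 is in that span).
Jan 4, 2105 → Feb 4, 2105: 31 days (January has 31).
Feb 4, 2105 → Feb 16, 2105: 12 days.
Total: 1139 days.

1139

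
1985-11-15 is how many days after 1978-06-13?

2712

Jun 13, 1978 → Jun 13, 1979: 365 days.
Jun 13, 1979 → Jun 13, 1980: 366 days (Feb 29, 1980 is in that span).
Jun 13, 1980 → Jun 13, 1981: 365 days.
Jun 13, 1981 → Jun 13, 1982: 365 days.
Jun 13, 1982 → Jun 13, 1983: 365 days.
Jun 13, 1983 → Jun 13, 1984: 366 days (Feb 29, 1984 is in that span).
Jun 13, 1984 → Jun 13, 1985: 365 days.
Jun 13, 1985 → Jul 13, 1985: 30 days (June has 30).
Jul 13, 1985 → Aug 13, 1985: 31 days (July has 31).
Aug 13, 1985 → Sep 13, 1985: 31 days (August has 31).
Sep 13, 1985 → Oct 13, 1985: 30 days (September has 30).
Oct 13, 1985 → Nov 13, 1985: 31 days (October has 31).
Nov 13, 1985 → Nov 15, 1985: 2 days.
Total: 2712 days.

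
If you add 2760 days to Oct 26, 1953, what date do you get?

May 17, 1961

+365 (one year) → Oct 26, 1954 (2395 left).
+365 (one year) → Oct 26, 1955 (2030 left).
+366 (one year; includes Feb 29, 1956) → Oct 26, 1956 (1664 left).
+365 (one year) → Oct 26, 1957 (1299 left).
+365 (one year) → Oct 26, 1958 (934 left).
+365 (one year) → Oct 26, 1959 (569 left).
+366 (one year; includes Feb 29, 1960) → Oct 26, 1960 (203 left).
Oct has 31 days: +6 → Nov 1, 1960 (197 left).
Nov has 30 days: +30 → Dec 1, 1960 (167 left).
Dec has 31 days: +31 → Jan 1, 1961 (136 left).
Jan has 31 days: +31 → Feb 1, 1961 (105 left).
Feb has 28 days: +28 → Mar 1, 1961 (77 left).
Mar has 31 days: +31 → Apr 1, 1961 (46 left).
Apr has 30 days: +30 → May 1, 1961 (16 left).
+16 → May 17, 1961.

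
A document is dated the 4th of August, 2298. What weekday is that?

Thursday

Doomsday rule: the anchor day for the 2200s is Friday. For year 98: 98÷12 = 8 r 2, and 2÷4 = 0, so 8+2+0 = 10.
Friday + 10 ≡ Monday — that's 2298's doomsday.
In August the doomsday date is Aug 8.
Aug 4 is 4 days before Aug 8; 4 mod 7 = 4, so Monday − 4 = Thursday.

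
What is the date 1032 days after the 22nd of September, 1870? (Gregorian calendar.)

+365 (one year) → Sep 22, 1871 (667 left).
+366 (one year; includes Feb 29, 1872) → Sep 22, 1872 (301 left).
Sep has 30 days: +9 → Oct 1, 1872 (292 left).
Oct has 31 days: +31 → Nov 1, 1872 (261 left).
Nov has 30 days: +30 → Dec 1, 1872 (231 left).
Dec has 31 days: +31 → Jan 1, 1873 (200 left).
Jan has 31 days: +31 → Feb 1, 1873 (169 left).
Feb has 28 days: +28 → Mar 1, 1873 (141 left).
Mar has 31 days: +31 → Apr 1, 1873 (110 left).
Apr has 30 days: +30 → May 1, 1873 (80 left).
May has 31 days: +31 → Jun 1, 1873 (49 left).
Jun has 30 days: +30 → Jul 1, 1873 (19 left).
+19 → Jul 20, 1873.

July 20, 1873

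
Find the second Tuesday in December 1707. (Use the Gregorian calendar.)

December 1, 1707 is a Thursday.
The first Tuesday is therefore December 6 (5 days later).
The second Tuesday is 6 + 1×7 = December 13.

December 13, 1707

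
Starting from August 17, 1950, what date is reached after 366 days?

August 18, 1951

Aug has 31 days: +15 → Sep 1, 1950 (351 left).
Sep has 30 days: +30 → Oct 1, 1950 (321 left).
Oct has 31 days: +31 → Nov 1, 1950 (290 left).
Nov has 30 days: +30 → Dec 1, 1950 (260 left).
Dec has 31 days: +31 → Jan 1, 1951 (229 left).
Jan has 31 days: +31 → Feb 1, 1951 (198 left).
Feb has 28 days: +28 → Mar 1, 1951 (170 left).
Mar has 31 days: +31 → Apr 1, 1951 (139 left).
Apr has 30 days: +30 → May 1, 1951 (109 left).
May has 31 days: +31 → Jun 1, 1951 (78 left).
Jun has 30 days: +30 → Jul 1, 1951 (48 left).
Jul has 31 days: +31 → Aug 1, 1951 (17 left).
+17 → Aug 18, 1951.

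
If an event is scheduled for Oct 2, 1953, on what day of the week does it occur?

Friday

January 1, 1953 is a Thursday.
Jan 1, 1953 → Feb 1, 1953: 31 days (January has 31).
Feb 1, 1953 → Mar 1, 1953: 28 days (February has 28).
Mar 1, 1953 → Apr 1, 1953: 31 days (March has 31).
Apr 1, 1953 → May 1, 1953: 30 days (April has 30).
May 1, 1953 → Jun 1, 1953: 31 days (May has 31).
Jun 1, 1953 → Jul 1, 1953: 30 days (June has 30).
Jul 1, 1953 → Aug 1, 1953: 31 days (July has 31).
Aug 1, 1953 → Sep 1, 1953: 31 days (August has 31).
Sep 1, 1953 → Oct 1, 1953: 30 days (September has 30).
Oct 1, 1953 → Oct 2, 1953: 1 days.
Total: 274 days.
274 mod 7 = 1, so Thursday + 1 = Friday.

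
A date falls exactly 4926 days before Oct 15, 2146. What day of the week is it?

Oct 15, 2146 is a Saturday.
4926 mod 7 = 5, so 4926 days before a Saturday is Saturday − 5 = Monday.

Monday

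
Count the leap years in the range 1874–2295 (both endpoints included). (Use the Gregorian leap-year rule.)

Multiples of 4 in [1874,2295]: 105.
Of those, multiples of 100: 4 (not leap unless ÷400).
Multiples of 400: 1.
Leap years = 105 − 4 + 1 = 102.

102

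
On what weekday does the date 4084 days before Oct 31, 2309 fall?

Thursday

First find the weekday of Oct 31, 2309. Doomsday rule: the anchor day for the 2300s is Wednesday. For year 09: 9÷12 = 0 r 9, and 9÷4 = 2, so 0+9+2 = 11.
Wednesday + 11 ≡ Sunday — that's 2309's doomsday.
In October the doomsday date is Oct 10.
Oct 31 is 21 days after Oct 10; 21 mod 7 = 0, so Sunday + 0 = Sunday.
4084 mod 7 = 3, so 4084 days before a Sunday is Sunday − 3 = Thursday.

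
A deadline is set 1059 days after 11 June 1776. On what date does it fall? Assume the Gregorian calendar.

May 6, 1779

+365 (one year) → Jun 11, 1777 (694 left).
+365 (one year) → Jun 11, 1778 (329 left).
Jun has 30 days: +20 → Jul 1, 1778 (309 left).
Jul has 31 days: +31 → Aug 1, 1778 (278 left).
Aug has 31 days: +31 → Sep 1, 1778 (247 left).
Sep has 30 days: +30 → Oct 1, 1778 (217 left).
Oct has 31 days: +31 → Nov 1, 1778 (186 left).
Nov has 30 days: +30 → Dec 1, 1778 (156 left).
Dec has 31 days: +31 → Jan 1, 1779 (125 left).
Jan has 31 days: +31 → Feb 1, 1779 (94 left).
Feb has 28 days: +28 → Mar 1, 1779 (66 left).
Mar has 31 days: +31 → Apr 1, 1779 (35 left).
Apr has 30 days: +30 → May 1, 1779 (5 left).
+5 → May 6, 1779.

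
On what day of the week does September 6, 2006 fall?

January 1, 2006 is a Sunday.
Jan 1, 2006 → Feb 1, 2006: 31 days (January has 31).
Feb 1, 2006 → Mar 1, 2006: 28 days (February has 28).
Mar 1, 2006 → Apr 1, 2006: 31 days (March has 31).
Apr 1, 2006 → May 1, 2006: 30 days (April has 30).
May 1, 2006 → Jun 1, 2006: 31 days (May has 31).
Jun 1, 2006 → Jul 1, 2006: 30 days (June has 30).
Jul 1, 2006 → Aug 1, 2006: 31 days (July has 31).
Aug 1, 2006 → Sep 1, 2006: 31 days (August has 31).
Sep 1, 2006 → Sep 6, 2006: 5 days.
Total: 248 days.
248 mod 7 = 3, so Sunday + 3 = Wednesday.

Wednesday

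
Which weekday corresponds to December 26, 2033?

Monday

Doomsday rule: the anchor day for the 2000s is Tuesday. For year 33: 33÷12 = 2 r 9, and 9÷4 = 2, so 2+9+2 = 13.
Tuesday + 13 ≡ Monday — that's 2033's doomsday.
In December the doomsday date is Dec 12.
Dec 26 is 14 days after Dec 12; 14 mod 7 = 0, so Monday + 0 = Monday.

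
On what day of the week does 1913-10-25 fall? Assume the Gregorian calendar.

Saturday

January 1, 1913 is a Wednesday.
Jan 1, 1913 → Feb 1, 1913: 31 days (January has 31).
Feb 1, 1913 → Mar 1, 1913: 28 days (February has 28).
Mar 1, 1913 → Apr 1, 1913: 31 days (March has 31).
Apr 1, 1913 → May 1, 1913: 30 days (April has 30).
May 1, 1913 → Jun 1, 1913: 31 days (May has 31).
Jun 1, 1913 → Jul 1, 1913: 30 days (June has 30).
Jul 1, 1913 → Aug 1, 1913: 31 days (July has 31).
Aug 1, 1913 → Sep 1, 1913: 31 days (August has 31).
Sep 1, 1913 → Oct 1, 1913: 30 days (September has 30).
Oct 1, 1913 → Oct 25, 1913: 24 days.
Total: 297 days.
297 mod 7 = 3, so Wednesday + 3 = Saturday.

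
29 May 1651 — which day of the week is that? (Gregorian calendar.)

Monday

Doomsday rule: the anchor day for the 1600s is Tuesday. For year 51: 51÷12 = 4 r 3, and 3÷4 = 0, so 4+3+0 = 7.
Tuesday + 7 ≡ Tuesday — that's 1651's doomsday.
In May the doomsday date is May 9.
May 29 is 20 days after May 9; 20 mod 7 = 6, so Tuesday + 6 = Monday.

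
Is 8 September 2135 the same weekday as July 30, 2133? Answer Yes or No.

From Jul 30, 2133 to Sep 8, 2135 is 770 days.
770 mod 7 = 0, so they are the same weekday.
(Jul 30, 2133 is a Thursday; Sep 8, 2135 is a Thursday.)

Yes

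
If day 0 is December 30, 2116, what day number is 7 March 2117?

67

Dec 30, 2116 → Jan 30, 2117: 31 days (December has 31).
Jan 30, 2117 → Feb 28, 2117: 29 days (January has 31).
Feb 28, 2117 → Mar 7, 2117: 7 days.
Total: 67 days.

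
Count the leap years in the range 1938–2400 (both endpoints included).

Multiples of 4 in [1938,2400]: 116.
Of those, multiples of 100: 5 (not leap unless ÷400).
Multiples of 400: 2.
Leap years = 116 − 5 + 2 = 113.

113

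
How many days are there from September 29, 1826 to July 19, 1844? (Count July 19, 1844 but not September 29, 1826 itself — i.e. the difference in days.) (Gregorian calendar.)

Sep 29, 1826 → Sep 29, 1827: 365 days.
Sep 29, 1827 → Sep 29, 1828: 366 days (Feb 29, 1828 is in that span).
Sep 29, 1828 → Sep 29, 1829: 365 days.
Sep 29, 1829 → Sep 29, 1830: 365 days.
Sep 29, 1830 → Sep 29, 1831: 365 days.
Sep 29, 1831 → Sep 29, 1832: 366 days (Feb 29, 1832 is in that span).
Sep 29, 1832 → Sep 29, 1833: 365 days.
Sep 29, 1833 → Sep 29, 1834: 365 days.
Sep 29, 1834 → Sep 29, 1835: 365 days.
Sep 29, 1835 → Sep 29, 1836: 366 days (Feb 29, 1836 is in that span).
Sep 29, 1836 → Sep 29, 1837: 365 days.
Sep 29, 1837 → Sep 29, 1838: 365 days.
Sep 29, 1838 → Sep 29, 1839: 365 days.
Sep 29, 1839 → Sep 29, 1840: 366 days (Feb 29, 1840 is in that span).
Sep 29, 1840 → Sep 29, 1841: 365 days.
Sep 29, 1841 → Sep 29, 1842: 365 days.
Sep 29, 1842 → Sep 29, 1843: 365 days.
Sep 29, 1843 → Oct 29, 1843: 30 days (September has 30).
Oct 29, 1843 → Nov 29, 1843: 31 days (October has 31).
Nov 29, 1843 → Dec 29, 1843: 30 days (November has 30).
Dec 29, 1843 → Jan 29, 1844: 31 days (December has 31).
Jan 29, 1844 → Feb 29, 1844: 31 days (January has 31).
Feb 29, 1844 → Mar 29, 1844: 29 days (February has 29).
Mar 29, 1844 → Apr 29, 1844: 31 days (March has 31).
Apr 29, 1844 → May 29, 1844: 30 days (April has 30).
May 29, 1844 → Jun 29, 1844: 31 days (May has 31).
Jun 29, 1844 → Jul 19, 1844: 20 days.
Total: 6503 days.

6503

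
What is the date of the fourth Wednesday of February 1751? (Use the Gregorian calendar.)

February 1, 1751 is a Monday.
The first Wednesday is therefore February 3 (2 days later).
The fourth Wednesday is 3 + 3×7 = February 24.

February 24, 1751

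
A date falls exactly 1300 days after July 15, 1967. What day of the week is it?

First find the weekday of Jul 15, 1967. Doomsday rule: the anchor day for the 1900s is Wednesday. For year 67: 67÷12 = 5 r 7, and 7÷4 = 1, so 5+7+1 = 13.
Wednesday + 13 ≡ Tuesday — that's 1967's doomsday.
In July the doomsday date is Jul 11.
Jul 15 is 4 days after Jul 11; 4 mod 7 = 4, so Tuesday + 4 = Saturday.
1300 mod 7 = 5, so 1300 days after a Saturday is Saturday + 5 = Thursday.

Thursday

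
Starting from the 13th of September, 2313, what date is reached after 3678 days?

October 9, 2323

+365 (one year) → Sep 13, 2314 (3313 left).
+365 (one year) → Sep 13, 2315 (2948 left).
+366 (one year; includes Feb 29, 2316) → Sep 13, 2316 (2582 left).
+365 (one year) → Sep 13, 2317 (2217 left).
+365 (one year) → Sep 13, 2318 (1852 left).
+365 (one year) → Sep 13, 2319 (1487 left).
+366 (one year; includes Feb 29, 2320) → Sep 13, 2320 (1121 left).
+365 (one year) → Sep 13, 2321 (756 left).
+365 (one year) → Sep 13, 2322 (391 left).
Sep has 30 days: +18 → Oct 1, 2322 (373 left).
Oct has 31 days: +31 → Nov 1, 2322 (342 left).
Nov has 30 days: +30 → Dec 1, 2322 (312 left).
Dec has 31 days: +31 → Jan 1, 2323 (281 left).
Jan has 31 days: +31 → Feb 1, 2323 (250 left).
Feb has 28 days: +28 → Mar 1, 2323 (222 left).
Mar has 31 days: +31 → Apr 1, 2323 (191 left).
Apr has 30 days: +30 → May 1, 2323 (161 left).
May has 31 days: +31 → Jun 1, 2323 (130 left).
Jun has 30 days: +30 → Jul 1, 2323 (100 left).
Jul has 31 days: +31 → Aug 1, 2323 (69 left).
Aug has 31 days: +31 → Sep 1, 2323 (38 left).
Sep has 30 days: +30 → Oct 1, 2323 (8 left).
+8 → Oct 9, 2323.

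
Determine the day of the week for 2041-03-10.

Sunday

Doomsday rule: the anchor day for the 2000s is Tuesday. For year 41: 41÷12 = 3 r 5, and 5÷4 = 1, so 3+5+1 = 9.
Tuesday + 9 ≡ Thursday — that's 2041's doomsday.
In March the doomsday date is Mar 14.
Mar 10 is 4 days before Mar 14; 4 mod 7 = 4, so Thursday − 4 = Sunday.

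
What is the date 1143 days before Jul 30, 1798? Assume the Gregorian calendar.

June 13, 1795

−365 (one year) → Jul 30, 1797 (778 left).
−365 (one year) → Jul 30, 1796 (413 left).
−366 (one year; includes Feb 29, 1796) → Jul 30, 1795 (47 left).
−30 → Jun 30, 1795 (end of Jun, 30 days; 17 left).
−17 → Jun 13, 1795.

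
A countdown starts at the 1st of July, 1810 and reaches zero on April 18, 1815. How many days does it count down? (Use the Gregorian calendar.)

Jul 1, 1810 → Jul 1, 1811: 365 days.
Jul 1, 1811 → Jul 1, 1812: 366 days (Feb 29, 1812 is in that span).
Jul 1, 1812 → Jul 1, 1813: 365 days.
Jul 1, 1813 → Jul 1, 1814: 365 days.
Jul 1, 1814 → Aug 1, 1814: 31 days (July has 31).
Aug 1, 1814 → Sep 1, 1814: 31 days (August has 31).
Sep 1, 1814 → Oct 1, 1814: 30 days (September has 30).
Oct 1, 1814 → Nov 1, 1814: 31 days (October has 31).
Nov 1, 1814 → Dec 1, 1814: 30 days (November has 30).
Dec 1, 1814 → Jan 1, 1815: 31 days (December has 31).
Jan 1, 1815 → Feb 1, 1815: 31 days (January has 31).
Feb 1, 1815 → Mar 1, 1815: 28 days (February has 28).
Mar 1, 1815 → Apr 1, 1815: 31 days (March has 31).
Apr 1, 1815 → Apr 18, 1815: 17 days.
Total: 1752 days.

1752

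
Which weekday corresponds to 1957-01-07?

Monday

Doomsday rule: the anchor day for the 1900s is Wednesday. For year 57: 57÷12 = 4 r 9, and 9÷4 = 2, so 4+9+2 = 15.
Wednesday + 15 ≡ Thursday — that's 1957's doomsday.
In January the doomsday date is Jan 3 (1957 is not a leap year).
Jan 7 is 4 days after Jan 3; 4 mod 7 = 4, so Thursday + 4 = Monday.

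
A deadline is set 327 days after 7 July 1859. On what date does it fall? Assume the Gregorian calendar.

Jul has 31 days: +25 → Aug 1, 1859 (302 left).
Aug has 31 days: +31 → Sep 1, 1859 (271 left).
Sep has 30 days: +30 → Oct 1, 1859 (241 left).
Oct has 31 days: +31 → Nov 1, 1859 (210 left).
Nov has 30 days: +30 → Dec 1, 1859 (180 left).
Dec has 31 days: +31 → Jan 1, 1860 (149 left).
Jan has 31 days: +31 → Feb 1, 1860 (118 left).
Feb has 29 days: +29 → Mar 1, 1860 (89 left).
Mar has 31 days: +31 → Apr 1, 1860 (58 left).
Apr has 30 days: +30 → May 1, 1860 (28 left).
+28 → May 29, 1860.

May 29, 1860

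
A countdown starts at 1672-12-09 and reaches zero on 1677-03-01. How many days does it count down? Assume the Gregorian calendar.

Dec 9, 1672 → Dec 9, 1673: 365 days.
Dec 9, 1673 → Dec 9, 1674: 365 days.
Dec 9, 1674 → Dec 9, 1675: 365 days.
Dec 9, 1675 → Dec 9, 1676: 366 days (Feb 29, 1676 is in that span).
Dec 9, 1676 → Jan 9, 1677: 31 days (December has 31).
Jan 9, 1677 → Feb 9, 1677: 31 days (January has 31).
Feb 9, 1677 → Mar 1, 1677: 20 days.
Total: 1543 days.

1543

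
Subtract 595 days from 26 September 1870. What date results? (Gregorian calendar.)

−365 (one year) → Sep 26, 1869 (230 left).
−26 → Aug 31, 1869 (end of Aug, 31 days; 204 left).
−31 → Jul 31, 1869 (end of Jul, 31 days; 173 left).
−31 → Jun 30, 1869 (end of Jun, 30 days; 142 left).
−30 → May 31, 1869 (end of May, 31 days; 112 left).
−31 → Apr 30, 1869 (end of Apr, 30 days; 81 left).
−30 → Mar 31, 1869 (end of Mar, 31 days; 51 left).
−31 → Feb 28, 1869 (end of Feb, 28 days; 20 left).
−20 → Feb 8, 1869.

February 8, 1869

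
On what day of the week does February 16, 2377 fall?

Doomsday rule: the anchor day for the 2300s is Wednesday. For year 77: 77÷12 = 6 r 5, and 5÷4 = 1, so 6+5+1 = 12.
Wednesday + 12 ≡ Monday — that's 2377's doomsday.
In February the doomsday date is Feb 28 (2377 is not a leap year).
Feb 16 is 12 days before Feb 28; 12 mod 7 = 5, so Monday − 5 = Wednesday.

Wednesday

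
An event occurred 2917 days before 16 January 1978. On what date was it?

January 21, 1970

−365 (one year) → Jan 16, 1977 (2552 left).
−366 (one year; includes Feb 29, 1976) → Jan 16, 1976 (2186 left).
−365 (one year) → Jan 16, 1975 (1821 left).
−365 (one year) → Jan 16, 1974 (1456 left).
−365 (one year) → Jan 16, 1973 (1091 left).
−366 (one year; includes Feb 29, 1972) → Jan 16, 1972 (725 left).
−365 (one year) → Jan 16, 1971 (360 left).
−16 → Dec 31, 1970 (end of Dec, 31 days; 344 left).
−31 → Nov 30, 1970 (end of Nov, 30 days; 313 left).
−30 → Oct 31, 1970 (end of Oct, 31 days; 283 left).
−31 → Sep 30, 1970 (end of Sep, 30 days; 252 left).
−30 → Aug 31, 1970 (end of Aug, 31 days; 222 left).
−31 → Jul 31, 1970 (end of Jul, 31 days; 191 left).
−31 → Jun 30, 1970 (end of Jun, 30 days; 160 left).
−30 → May 31, 1970 (end of May, 31 days; 130 left).
−31 → Apr 30, 1970 (end of Apr, 30 days; 99 left).
−30 → Mar 31, 1970 (end of Mar, 31 days; 69 left).
−31 → Feb 28, 1970 (end of Feb, 28 days; 38 left).
−28 → Jan 31, 1970 (end of Jan, 31 days; 10 left).
−10 → Jan 21, 1970.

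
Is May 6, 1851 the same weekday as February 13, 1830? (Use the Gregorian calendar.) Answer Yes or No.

No

From Feb 13, 1830 to May 6, 1851 is 7752 days.
7752 mod 7 = 3, so they are different weekdays.
(Feb 13, 1830 is a Saturday; May 6, 1851 is a Tuesday.)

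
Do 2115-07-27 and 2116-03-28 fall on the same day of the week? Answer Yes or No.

From Jul 27, 2115 to Mar 28, 2116 is 245 days.
245 mod 7 = 0, so they are the same weekday.
(Jul 27, 2115 is a Saturday; Mar 28, 2116 is a Saturday.)

Yes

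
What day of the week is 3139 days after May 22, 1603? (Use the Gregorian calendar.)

Sunday

May 22, 1603 is a Thursday.
3139 mod 7 = 3, so 3139 days after a Thursday is Thursday + 3 = Sunday.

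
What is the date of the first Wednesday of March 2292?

March 2, 2292

March 1, 2292 is a Tuesday.
The first Wednesday is therefore March 2 (1 days later).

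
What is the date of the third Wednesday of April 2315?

April 1, 2315 is a Thursday.
The first Wednesday is therefore April 7 (6 days later).
The third Wednesday is 7 + 2×7 = April 21.

April 21, 2315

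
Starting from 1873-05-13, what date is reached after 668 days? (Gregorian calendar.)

+365 (one year) → May 13, 1874 (303 left).
May has 31 days: +19 → Jun 1, 1874 (284 left).
Jun has 30 days: +30 → Jul 1, 1874 (254 left).
Jul has 31 days: +31 → Aug 1, 1874 (223 left).
Aug has 31 days: +31 → Sep 1, 1874 (192 left).
Sep has 30 days: +30 → Oct 1, 1874 (162 left).
Oct has 31 days: +31 → Nov 1, 1874 (131 left).
Nov has 30 days: +30 → Dec 1, 1874 (101 left).
Dec has 31 days: +31 → Jan 1, 1875 (70 left).
Jan has 31 days: +31 → Feb 1, 1875 (39 left).
Feb has 28 days: +28 → Mar 1, 1875 (11 left).
+11 → Mar 12, 1875.

March 12, 1875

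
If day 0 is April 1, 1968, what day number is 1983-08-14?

Apr 1, 1968 → Apr 1, 1969: 365 days.
Apr 1, 1969 → Apr 1, 1970: 365 days.
Apr 1, 1970 → Apr 1, 1971: 365 days.
Apr 1, 1971 → Apr 1, 1972: 366 days (Feb 29, 1972 is in that span).
Apr 1, 1972 → Apr 1, 1973: 365 days.
Apr 1, 1973 → Apr 1, 1974: 365 days.
Apr 1, 1974 → Apr 1, 1975: 365 days.
Apr 1, 1975 → Apr 1, 1976: 366 days (Feb 29, 1976 is in that span).
Apr 1, 1976 → Apr 1, 1977: 365 days.
Apr 1, 1977 → Apr 1, 1978: 365 days.
Apr 1, 1978 → Apr 1, 1979: 365 days.
Apr 1, 1979 → Apr 1, 1980: 366 days (Feb 29, 1980 is in that span).
Apr 1, 1980 → Apr 1, 1981: 365 days.
Apr 1, 1981 → Apr 1, 1982: 365 days.
Apr 1, 1982 → Apr 1, 1983: 365 days.
Apr 1, 1983 → May 1, 1983: 30 days (April has 30).
May 1, 1983 → Jun 1, 1983: 31 days (May has 31).
Jun 1, 1983 → Jul 1, 1983: 30 days (June has 30).
Jul 1, 1983 → Aug 1, 1983: 31 days (July has 31).
Aug 1, 1983 → Aug 14, 1983: 13 days.
Total: 5613 days.

5613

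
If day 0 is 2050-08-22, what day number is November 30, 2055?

Aug 22, 2050 → Aug 22, 2051: 365 days.
Aug 22, 2051 → Aug 22, 2052: 366 days (Feb 29, 2052 is in that span).
Aug 22, 2052 → Aug 22, 2053: 365 days.
Aug 22, 2053 → Aug 22, 2054: 365 days.
Aug 22, 2054 → Aug 22, 2055: 365 days.
Aug 22, 2055 → Sep 22, 2055: 31 days (August has 31).
Sep 22, 2055 → Oct 22, 2055: 30 days (September has 30).
Oct 22, 2055 → Nov 22, 2055: 31 days (October has 31).
Nov 22, 2055 → Nov 30, 2055: 8 days.
Total: 1926 days.

1926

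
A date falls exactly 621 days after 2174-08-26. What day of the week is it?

Wednesday

Aug 26, 2174 is a Friday.
621 mod 7 = 5, so 621 days after a Friday is Friday + 5 = Wednesday.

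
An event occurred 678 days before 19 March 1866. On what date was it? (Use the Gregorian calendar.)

−365 (one year) → Mar 19, 1865 (313 left).
−19 → Feb 28, 1865 (end of Feb, 28 days; 294 left).
−28 → Jan 31, 1865 (end of Jan, 31 days; 266 left).
−31 → Dec 31, 1864 (end of Dec, 31 days; 235 left).
−31 → Nov 30, 1864 (end of Nov, 30 days; 204 left).
−30 → Oct 31, 1864 (end of Oct, 31 days; 174 left).
−31 → Sep 30, 1864 (end of Sep, 30 days; 143 left).
−30 → Aug 31, 1864 (end of Aug, 31 days; 113 left).
−31 → Jul 31, 1864 (end of Jul, 31 days; 82 left).
−31 → Jun 30, 1864 (end of Jun, 30 days; 51 left).
−30 → May 31, 1864 (end of May, 31 days; 21 left).
−21 → May 10, 1864.

May 10, 1864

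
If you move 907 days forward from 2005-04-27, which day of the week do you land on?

First find the weekday of Apr 27, 2005. Doomsday rule: the anchor day for the 2000s is Tuesday. For year 05: 5÷12 = 0 r 5, and 5÷4 = 1, so 0+5+1 = 6.
Tuesday + 6 ≡ Monday — that's 2005's doomsday.
In April the doomsday date is Apr 4.
Apr 27 is 23 days after Apr 4; 23 mod 7 = 2, so Monday + 2 = Wednesday.
907 mod 7 = 4, so 907 days after a Wednesday is Wednesday + 4 = Sunday.

Sunday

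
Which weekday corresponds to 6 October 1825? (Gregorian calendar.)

Doomsday rule: the anchor day for the 1800s is Friday. For year 25: 25÷12 = 2 r 1, and 1÷4 = 0, so 2+1+0 = 3.
Friday + 3 ≡ Monday — that's 1825's doomsday.
In October the doomsday date is Oct 10.
Oct 6 is 4 days before Oct 10; 4 mod 7 = 4, so Monday − 4 = Thursday.

Thursday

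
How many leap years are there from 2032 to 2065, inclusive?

Multiples of 4 in [2032,2065]: 9.
Of those, multiples of 100: 0 (not leap unless ÷400).
Multiples of 400: 0.
Leap years = 9 − 0 + 0 = 9.

9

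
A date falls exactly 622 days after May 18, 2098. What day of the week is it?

First find the weekday of May 18, 2098. Doomsday rule: the anchor day for the 2000s is Tuesday. For year 98: 98÷12 = 8 r 2, and 2÷4 = 0, so 8+2+0 = 10.
Tuesday + 10 ≡ Friday — that's 2098's doomsday.
In May the doomsday date is May 9.
May 18 is 9 days after May 9; 9 mod 7 = 2, so Friday + 2 = Sunday.
622 mod 7 = 6, so 622 days after a Sunday is Sunday + 6 = Saturday.

Saturday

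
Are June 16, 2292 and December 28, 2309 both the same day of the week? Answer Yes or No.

No

From Jun 16, 2292 to Dec 28, 2309 is 6403 days.
6403 mod 7 = 5, so they are different weekdays.
(Jun 16, 2292 is a Thursday; Dec 28, 2309 is a Tuesday.)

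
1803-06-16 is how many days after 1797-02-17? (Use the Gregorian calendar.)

2309

Feb 17, 1797 → Feb 17, 1798: 365 days.
Feb 17, 1798 → Feb 17, 1799: 365 days.
Feb 17, 1799 → Feb 17, 1800: 365 days.
Feb 17, 1800 → Feb 17, 1801: 365 days.
Feb 17, 1801 → Feb 17, 1802: 365 days.
Feb 17, 1802 → Feb 17, 1803: 365 days.
Feb 17, 1803 → Mar 17, 1803: 28 days (February has 28).
Mar 17, 1803 → Apr 17, 1803: 31 days (March has 31).
Apr 17, 1803 → May 17, 1803: 30 days (April has 30).
May 17, 1803 → Jun 16, 1803: 30 days.
Total: 2309 days.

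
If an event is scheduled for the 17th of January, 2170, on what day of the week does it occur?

January 1, 2170 is a Monday.
Jan 1, 2170 → Jan 17, 2170: 16 days.
Total: 16 days.
16 mod 7 = 2, so Monday + 2 = Wednesday.

Wednesday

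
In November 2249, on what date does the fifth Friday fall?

November 1, 2249 is a Thursday.
The first Friday is therefore November 2 (1 days later).
The fifth Friday is 2 + 4×7 = November 30.

November 30, 2249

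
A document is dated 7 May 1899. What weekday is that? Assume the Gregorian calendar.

Doomsday rule: the anchor day for the 1800s is Friday. For year 99: 99÷12 = 8 r 3, and 3÷4 = 0, so 8+3+0 = 11.
Friday + 11 ≡ Tuesday — that's 1899's doomsday.
In May the doomsday date is May 9.
May 7 is 2 days before May 9; 2 mod 7 = 2, so Tuesday − 2 = Sunday.

Sunday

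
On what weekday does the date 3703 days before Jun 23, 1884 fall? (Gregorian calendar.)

First find the weekday of Jun 23, 1884. Doomsday rule: the anchor day for the 1800s is Friday. For year 84: 84÷12 = 7 r 0, and 0÷4 = 0, so 7+0+0 = 7.
Friday + 7 ≡ Friday — that's 1884's doomsday.
In June the doomsday date is Jun 6.
Jun 23 is 17 days after Jun 6; 17 mod 7 = 3, so Friday + 3 = Monday.
3703 mod 7 = 0, so 3703 days before a Monday is Monday − 0 = Monday.

Monday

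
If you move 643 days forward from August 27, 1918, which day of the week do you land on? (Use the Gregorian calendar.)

Monday

First find the weekday of Aug 27, 1918. Doomsday rule: the anchor day for the 1900s is Wednesday. For year 18: 18÷12 = 1 r 6, and 6÷4 = 1, so 1+6+1 = 8.
Wednesday + 8 ≡ Thursday — that's 1918's doomsday.
In August the doomsday date is Aug 8.
Aug 27 is 19 days after Aug 8; 19 mod 7 = 5, so Thursday + 5 = Tuesday.
643 mod 7 = 6, so 643 days after a Tuesday is Tuesday + 6 = Monday.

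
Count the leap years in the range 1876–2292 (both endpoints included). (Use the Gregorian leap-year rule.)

102

Multiples of 4 in [1876,2292]: 105.
Of those, multiples of 100: 4 (not leap unless ÷400).
Multiples of 400: 1.
Leap years = 105 − 4 + 1 = 102.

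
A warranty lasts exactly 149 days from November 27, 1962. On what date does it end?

Nov has 30 days: +4 → Dec 1, 1962 (145 left).
Dec has 31 days: +31 → Jan 1, 1963 (114 left).
Jan has 31 days: +31 → Feb 1, 1963 (83 left).
Feb has 28 days: +28 → Mar 1, 1963 (55 left).
Mar has 31 days: +31 → Apr 1, 1963 (24 left).
+24 → Apr 25, 1963.

April 25, 1963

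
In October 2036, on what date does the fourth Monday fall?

October 27, 2036

October 1, 2036 is a Wednesday.
The first Monday is therefore October 6 (5 days later).
The fourth Monday is 6 + 3×7 = October 27.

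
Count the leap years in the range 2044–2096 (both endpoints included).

Multiples of 4 in [2044,2096]: 14.
Of those, multiples of 100: 0 (not leap unless ÷400).
Multiples of 400: 0.
Leap years = 14 − 0 + 0 = 14.

14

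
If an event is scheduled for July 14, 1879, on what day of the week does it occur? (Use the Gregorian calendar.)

Monday

Doomsday rule: the anchor day for the 1800s is Friday. For year 79: 79÷12 = 6 r 7, and 7÷4 = 1, so 6+7+1 = 14.
Friday + 14 ≡ Friday — that's 1879's doomsday.
In July the doomsday date is Jul 11.
Jul 14 is 3 days after Jul 11; 3 mod 7 = 3, so Friday + 3 = Monday.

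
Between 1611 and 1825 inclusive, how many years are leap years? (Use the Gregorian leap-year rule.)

Multiples of 4 in [1611,1825]: 54.
Of those, multiples of 100: 2 (not leap unless ÷400).
Multiples of 400: 0.
Leap years = 54 − 2 + 0 = 52.

52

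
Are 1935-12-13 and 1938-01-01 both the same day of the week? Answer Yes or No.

From Dec 13, 1935 to Jan 1, 1938 is 750 days.
750 mod 7 = 1, so they are different weekdays.
(Dec 13, 1935 is a Friday; Jan 1, 1938 is a Saturday.)

No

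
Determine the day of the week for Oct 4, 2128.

Doomsday rule: the anchor day for the 2100s is Sunday. For year 28: 28÷12 = 2 r 4, and 4÷4 = 1, so 2+4+1 = 7.
Sunday + 7 ≡ Sunday — that's 2128's doomsday.
In October the doomsday date is Oct 10.
Oct 4 is 6 days before Oct 10; 6 mod 7 = 6, so Sunday − 6 = Monday.

Monday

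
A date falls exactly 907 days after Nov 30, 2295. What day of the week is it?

Wednesday

First find the weekday of Nov 30, 2295. Doomsday rule: the anchor day for the 2200s is Friday. For year 95: 95÷12 = 7 r 11, and 11÷4 = 2, so 7+11+2 = 20.
Friday + 20 ≡ Thursday — that's 2295's doomsday.
In November the doomsday date is Nov 7.
Nov 30 is 23 days after Nov 7; 23 mod 7 = 2, so Thursday + 2 = Saturday.
907 mod 7 = 4, so 907 days after a Saturday is Saturday + 4 = Wednesday.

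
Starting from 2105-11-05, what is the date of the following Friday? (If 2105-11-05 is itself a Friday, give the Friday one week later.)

November 6, 2105

Nov 5, 2105 is a Thursday.
From Thursday to the next Friday is 1 day.
Nov 5, 2105 + 1 = Nov 6, 2105.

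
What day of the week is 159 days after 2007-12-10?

Saturday

First find the weekday of Dec 10, 2007. Doomsday rule: the anchor day for the 2000s is Tuesday. For year 07: 7÷12 = 0 r 7, and 7÷4 = 1, so 0+7+1 = 8.
Tuesday + 8 ≡ Wednesday — that's 2007's doomsday.
In December the doomsday date is Dec 12.
Dec 10 is 2 days before Dec 12; 2 mod 7 = 2, so Wednesday − 2 = Monday.
159 mod 7 = 5, so 159 days after a Monday is Monday + 5 = Saturday.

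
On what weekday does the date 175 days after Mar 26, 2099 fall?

Thursday

First find the weekday of Mar 26, 2099. Doomsday rule: the anchor day for the 2000s is Tuesday. For year 99: 99÷12 = 8 r 3, and 3÷4 = 0, so 8+3+0 = 11.
Tuesday + 11 ≡ Saturday — that's 2099's doomsday.
In March the doomsday date is Mar 14.
Mar 26 is 12 days after Mar 14; 12 mod 7 = 5, so Saturday + 5 = Thursday.
175 mod 7 = 0, so 175 days after a Thursday is Thursday + 0 = Thursday.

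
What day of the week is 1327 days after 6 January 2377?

Monday

First find the weekday of Jan 6, 2377. Doomsday rule: the anchor day for the 2300s is Wednesday. For year 77: 77÷12 = 6 r 5, and 5÷4 = 1, so 6+5+1 = 12.
Wednesday + 12 ≡ Monday — that's 2377's doomsday.
In January the doomsday date is Jan 3 (2377 is not a leap year).
Jan 6 is 3 days after Jan 3; 3 mod 7 = 3, so Monday + 3 = Thursday.
1327 mod 7 = 4, so 1327 days after a Thursday is Thursday + 4 = Monday.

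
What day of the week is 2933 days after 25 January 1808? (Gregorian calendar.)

Jan 25, 1808 is a Monday.
2933 mod 7 = 0, so 2933 days after a Monday is Monday + 0 = Monday.

Monday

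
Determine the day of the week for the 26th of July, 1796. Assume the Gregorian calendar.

Doomsday rule: the anchor day for the 1700s is Sunday. For year 96: 96÷12 = 8 r 0, and 0÷4 = 0, so 8+0+0 = 8.
Sunday + 8 ≡ Monday — that's 1796's doomsday.
In July the doomsday date is Jul 11.
Jul 26 is 15 days after Jul 11; 15 mod 7 = 1, so Monday + 1 = Tuesday.

Tuesday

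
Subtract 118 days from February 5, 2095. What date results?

−5 → Jan 31, 2095 (end of Jan, 31 days; 113 left).
−31 → Dec 31, 2094 (end of Dec, 31 days; 82 left).
−31 → Nov 30, 2094 (end of Nov, 30 days; 51 left).
−30 → Oct 31, 2094 (end of Oct, 31 days; 21 left).
−21 → Oct 10, 2094.

October 10, 2094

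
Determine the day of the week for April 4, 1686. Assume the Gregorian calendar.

Doomsday rule: the anchor day for the 1600s is Tuesday. For year 86: 86÷12 = 7 r 2, and 2÷4 = 0, so 7+2+0 = 9.
Tuesday + 9 ≡ Thursday — that's 1686's doomsday.
In April the doomsday date is Apr 4.
Apr 4 is the doomsday itself: Thursday.

Thursday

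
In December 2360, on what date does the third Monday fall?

December 1, 2360 is a Thursday.
The first Monday is therefore December 5 (4 days later).
The third Monday is 5 + 2×7 = December 19.

December 19, 2360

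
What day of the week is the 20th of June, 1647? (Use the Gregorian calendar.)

Thursday

Doomsday rule: the anchor day for the 1600s is Tuesday. For year 47: 47÷12 = 3 r 11, and 11÷4 = 2, so 3+11+2 = 16.
Tuesday + 16 ≡ Thursday — that's 1647's doomsday.
In June the doomsday date is Jun 6.
Jun 20 is 14 days after Jun 6; 14 mod 7 = 0, so Thursday + 0 = Thursday.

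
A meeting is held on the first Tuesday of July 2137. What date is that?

July 1, 2137 is a Monday.
The first Tuesday is therefore July 2 (1 days later).

July 2, 2137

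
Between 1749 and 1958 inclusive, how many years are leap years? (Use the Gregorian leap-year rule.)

Multiples of 4 in [1749,1958]: 52.
Of those, multiples of 100: 2 (not leap unless ÷400).
Multiples of 400: 0.
Leap years = 52 − 2 + 0 = 50.

50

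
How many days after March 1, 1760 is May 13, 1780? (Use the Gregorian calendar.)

7378

Mar 1, 1760 → Mar 1, 1761: 365 days.
Mar 1, 1761 → Mar 1, 1762: 365 days.
Mar 1, 1762 → Mar 1, 1763: 365 days.
Mar 1, 1763 → Mar 1, 1764: 366 days (Feb 29, 1764 is in that span).
Mar 1, 1764 → Mar 1, 1765: 365 days.
Mar 1, 1765 → Mar 1, 1766: 365 days.
Mar 1, 1766 → Mar 1, 1767: 365 days.
Mar 1, 1767 → Mar 1, 1768: 366 days (Feb 29, 1768 is in that span).
Mar 1, 1768 → Mar 1, 1769: 365 days.
Mar 1, 1769 → Mar 1, 1770: 365 days.
Mar 1, 1770 → Mar 1, 1771: 365 days.
Mar 1, 1771 → Mar 1, 1772: 366 days (Feb 29, 1772 is in that span).
Mar 1, 1772 → Mar 1, 1773: 365 days.
Mar 1, 1773 → Mar 1, 1774: 365 days.
Mar 1, 1774 → Mar 1, 1775: 365 days.
Mar 1, 1775 → Mar 1, 1776: 366 days (Feb 29, 1776 is in that span).
Mar 1, 1776 → Mar 1, 1777: 365 days.
Mar 1, 1777 → Mar 1, 1778: 365 days.
Mar 1, 1778 → Mar 1, 1779: 365 days.
Mar 1, 1779 → Mar 1, 1780: 366 days (Feb 29, 1780 is in that span).
Mar 1, 1780 → Apr 1, 1780: 31 days (March has 31).
Apr 1, 1780 → May 1, 1780: 30 days (April has 30).
May 1, 1780 → May 13, 1780: 12 days.
Total: 7378 days.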